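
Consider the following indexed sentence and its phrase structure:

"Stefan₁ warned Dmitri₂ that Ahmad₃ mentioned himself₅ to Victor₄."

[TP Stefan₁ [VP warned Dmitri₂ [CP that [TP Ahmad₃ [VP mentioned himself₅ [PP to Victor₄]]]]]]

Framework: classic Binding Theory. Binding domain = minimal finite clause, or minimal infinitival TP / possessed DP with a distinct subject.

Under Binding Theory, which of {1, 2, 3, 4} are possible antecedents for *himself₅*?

*himself* is an anaphor, so Principle A applies: it must be bound in its binding domain.
Binding domain of *himself₅*: the embedded TP, whose subject is Ahmad₃.
*Stefan₁* c-commands the anaphor but is outside its binding domain → cannot satisfy Principle A.
*Dmitri₂* c-commands the anaphor but is outside its binding domain → cannot satisfy Principle A.
*Ahmad₃* c-commands the anaphor within its binding domain → licit binder.
*Victor₄* does not c-command the anaphor → cannot bind it.

{3}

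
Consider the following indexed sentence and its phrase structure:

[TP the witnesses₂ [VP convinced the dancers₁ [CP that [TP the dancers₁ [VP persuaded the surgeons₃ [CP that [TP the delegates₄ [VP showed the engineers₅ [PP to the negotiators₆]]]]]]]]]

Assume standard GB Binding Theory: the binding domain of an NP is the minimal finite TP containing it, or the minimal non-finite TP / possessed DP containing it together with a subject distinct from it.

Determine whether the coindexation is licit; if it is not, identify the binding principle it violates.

Principle C

The two coindexed NPs are *the dancers₁* (the lower occurrence) and *the dancers₁* (the higher occurrence).
*the dancers₁* (the lower occurrence) is an R-expression. Principle C requires it to be free everywhere.
*the dancers₁* (the higher occurrence) c-commands it and carries the same index.
The R-expression is bound → Principle C violation.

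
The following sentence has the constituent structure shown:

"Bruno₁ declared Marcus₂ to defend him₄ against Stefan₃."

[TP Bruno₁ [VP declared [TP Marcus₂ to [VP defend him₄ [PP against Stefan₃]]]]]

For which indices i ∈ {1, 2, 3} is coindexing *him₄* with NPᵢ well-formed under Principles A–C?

{1}

*him* is a pronoun, so Principle B applies: it must be free in its binding domain.
Binding domain of *him₄*: the embedded TP, whose subject is Marcus₂.
*Bruno₁* c-commands the pronoun but from outside its binding domain, and is not c-commanded by it → coindexation permitted.
*Marcus₂* c-commands the pronoun within its binding domain → coindexation would violate Principle B.
*Stefan₃*: the pronoun c-commands this R-expression → coindexation would violate Principle C on *Stefan₃*.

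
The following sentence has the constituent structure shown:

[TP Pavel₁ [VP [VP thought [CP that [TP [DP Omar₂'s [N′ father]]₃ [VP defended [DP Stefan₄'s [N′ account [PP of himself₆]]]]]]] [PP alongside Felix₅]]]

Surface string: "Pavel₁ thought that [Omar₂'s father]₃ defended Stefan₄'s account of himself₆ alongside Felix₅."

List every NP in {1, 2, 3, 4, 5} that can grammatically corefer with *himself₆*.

*himself* is an anaphor, so Principle A applies: it must be bound in its binding domain.
Binding domain of *himself₆*: the possessed DP, whose subject is Stefan₄.
*Pavel₁* c-commands the anaphor but is outside its binding domain → cannot satisfy Principle A.
*Omar₂* does not c-command the anaphor → cannot bind it.
*[Omar₂'s father]₃* c-commands the anaphor but is outside its binding domain → cannot satisfy Principle A.
*Stefan₄* c-commands the anaphor within its binding domain → licit binder.
*Felix₅* does not c-command the anaphor → cannot bind it.

{4}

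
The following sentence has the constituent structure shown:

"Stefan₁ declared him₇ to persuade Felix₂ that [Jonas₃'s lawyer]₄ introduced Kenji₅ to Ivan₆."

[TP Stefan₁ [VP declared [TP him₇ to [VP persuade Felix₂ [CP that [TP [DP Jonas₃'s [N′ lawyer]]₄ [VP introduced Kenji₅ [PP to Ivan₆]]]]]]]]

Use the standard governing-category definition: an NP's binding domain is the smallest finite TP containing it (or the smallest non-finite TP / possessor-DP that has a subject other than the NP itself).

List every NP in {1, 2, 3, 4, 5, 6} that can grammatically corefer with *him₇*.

*him* is a pronoun, so Principle B applies: it must be free in its binding domain.
Binding domain of *him₇*: the matrix TP, whose subject is Stefan₁.
*Stefan₁* c-commands the pronoun within its binding domain → coindexation would violate Principle B.
*Felix₂*: the pronoun c-commands this R-expression → coindexation would violate Principle C on *Felix₂*.
*Jonas₃*: the pronoun c-commands this R-expression → coindexation would violate Principle C on *Jonas₃*.
*[Jonas₃'s lawyer]₄*: the pronoun c-commands this R-expression → coindexation would violate Principle C on *[Jonas₃'s lawyer]₄*.
*Kenji₅*: the pronoun c-commands this R-expression → coindexation would violate Principle C on *Kenji₅*.
*Ivan₆*: the pronoun c-commands this R-expression → coindexation would violate Principle C on *Ivan₆*.

none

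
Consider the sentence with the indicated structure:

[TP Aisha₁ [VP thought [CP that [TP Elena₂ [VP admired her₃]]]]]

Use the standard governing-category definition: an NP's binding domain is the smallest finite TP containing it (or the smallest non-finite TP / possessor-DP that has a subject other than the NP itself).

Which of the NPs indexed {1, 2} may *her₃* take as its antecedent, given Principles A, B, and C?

*her* is a pronoun, so Principle B applies: it must be free in its binding domain.
Binding domain of *her₃*: the embedded TP, whose subject is Elena₂.
*Aisha₁* c-commands the pronoun but from outside its binding domain, and is not c-commanded by it → coindexation permitted.
*Elena₂* c-commands the pronoun within its binding domain → coindexation would violate Principle B.

{1}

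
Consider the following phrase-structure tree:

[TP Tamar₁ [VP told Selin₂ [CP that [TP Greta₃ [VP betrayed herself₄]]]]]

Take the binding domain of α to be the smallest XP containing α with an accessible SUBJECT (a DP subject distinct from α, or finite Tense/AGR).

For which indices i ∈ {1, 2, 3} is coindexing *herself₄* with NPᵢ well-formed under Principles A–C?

{3}

*herself* is an anaphor, so Principle A applies: it must be bound in its binding domain.
Binding domain of *herself₄*: the embedded TP, whose subject is Greta₃.
*Tamar₁* c-commands the anaphor but is outside its binding domain → cannot satisfy Principle A.
*Selin₂* c-commands the anaphor but is outside its binding domain → cannot satisfy Principle A.
*Greta₃* c-commands the anaphor within its binding domain → licit binder.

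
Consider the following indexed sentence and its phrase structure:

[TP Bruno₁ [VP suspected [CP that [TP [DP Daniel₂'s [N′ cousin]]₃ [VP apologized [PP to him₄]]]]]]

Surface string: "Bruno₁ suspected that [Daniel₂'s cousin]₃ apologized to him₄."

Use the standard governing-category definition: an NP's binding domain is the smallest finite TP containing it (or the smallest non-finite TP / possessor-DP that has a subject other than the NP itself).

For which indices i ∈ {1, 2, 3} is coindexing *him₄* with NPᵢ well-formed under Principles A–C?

{1, 2}

*him* is a pronoun, so Principle B applies: it must be free in its binding domain.
Binding domain of *him₄*: the embedded TP, whose subject is [Daniel₂'s cousin]₃.
*Bruno₁* c-commands the pronoun but from outside its binding domain, and is not c-commanded by it → coindexation permitted.
*Daniel₂* and the pronoun do not c-command one another → neither Principle B nor Principle C is at stake; coindexation permitted.
*[Daniel₂'s cousin]₃* c-commands the pronoun within its binding domain → coindexation would violate Principle B.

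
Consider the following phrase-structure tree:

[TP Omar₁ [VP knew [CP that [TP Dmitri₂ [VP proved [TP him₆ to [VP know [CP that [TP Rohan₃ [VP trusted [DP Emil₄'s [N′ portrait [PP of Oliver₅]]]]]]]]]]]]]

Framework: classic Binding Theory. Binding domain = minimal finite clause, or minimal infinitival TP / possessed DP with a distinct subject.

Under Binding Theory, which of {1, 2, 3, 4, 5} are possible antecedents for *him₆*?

{1}

*him* is a pronoun, so Principle B applies: it must be free in its binding domain.
Binding domain of *him₆*: the embedded TP, whose subject is Dmitri₂.
*Omar₁* c-commands the pronoun but from outside its binding domain, and is not c-commanded by it → coindexation permitted.
*Dmitri₂* c-commands the pronoun within its binding domain → coindexation would violate Principle B.
*Rohan₃*: the pronoun c-commands this R-expression → coindexation would violate Principle C on *Rohan₃*.
*Emil₄*: the pronoun c-commands this R-expression → coindexation would violate Principle C on *Emil₄*.
*Oliver₅*: the pronoun c-commands this R-expression → coindexation would violate Principle C on *Oliver₅*.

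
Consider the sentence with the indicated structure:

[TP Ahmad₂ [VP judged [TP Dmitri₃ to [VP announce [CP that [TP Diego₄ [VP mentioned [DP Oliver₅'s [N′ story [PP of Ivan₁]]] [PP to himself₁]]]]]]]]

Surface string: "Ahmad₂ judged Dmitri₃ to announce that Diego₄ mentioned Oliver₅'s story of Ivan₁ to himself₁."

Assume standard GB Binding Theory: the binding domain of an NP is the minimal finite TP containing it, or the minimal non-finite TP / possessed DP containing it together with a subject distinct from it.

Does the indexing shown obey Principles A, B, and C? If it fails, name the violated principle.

Principle A

The two coindexed NPs are *Ivan₁* and *himself₁*.
*himself₁* is an anaphor. Principle A requires it to be bound within its binding domain — the embedded TP, whose subject is Diego₄.
Within that domain it is c-commanded by *Diego₄*, which does not share its index.
*Ivan₁* does not c-command the anaphor at all.
The anaphor is unbound in its domain → Principle A violation.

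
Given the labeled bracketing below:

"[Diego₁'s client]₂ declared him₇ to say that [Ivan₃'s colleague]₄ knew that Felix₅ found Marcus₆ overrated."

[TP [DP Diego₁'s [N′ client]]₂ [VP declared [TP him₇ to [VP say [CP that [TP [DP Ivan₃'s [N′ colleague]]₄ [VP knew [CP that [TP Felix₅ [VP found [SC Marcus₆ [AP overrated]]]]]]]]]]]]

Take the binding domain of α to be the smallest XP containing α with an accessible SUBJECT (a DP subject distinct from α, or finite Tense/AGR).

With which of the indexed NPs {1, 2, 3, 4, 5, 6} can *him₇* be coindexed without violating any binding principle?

*him* is a pronoun, so Principle B applies: it must be free in its binding domain.
Binding domain of *him₇*: the matrix TP, whose subject is [Diego₁'s client]₂.
*Diego₁* and the pronoun do not c-command one another → neither Principle B nor Principle C is at stake; coindexation permitted.
*[Diego₁'s client]₂* c-commands the pronoun within its binding domain → coindexation would violate Principle B.
*Ivan₃*: the pronoun c-commands this R-expression → coindexation would violate Principle C on *Ivan₃*.
*[Ivan₃'s colleague]₄*: the pronoun c-commands this R-expression → coindexation would violate Principle C on *[Ivan₃'s colleague]₄*.
*Felix₅*: the pronoun c-commands this R-expression → coindexation would violate Principle C on *Felix₅*.
*Marcus₆*: the pronoun c-commands this R-expression → coindexation would violate Principle C on *Marcus₆*.

{1}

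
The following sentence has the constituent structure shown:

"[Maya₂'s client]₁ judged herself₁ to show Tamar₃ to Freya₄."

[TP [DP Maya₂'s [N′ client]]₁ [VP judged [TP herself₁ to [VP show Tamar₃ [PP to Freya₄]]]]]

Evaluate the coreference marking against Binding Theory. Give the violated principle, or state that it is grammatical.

The two coindexed NPs are *[Maya₂'s client]₁* and *herself₁*.
*herself₁* is an anaphor; its binding domain is the matrix TP, whose subject is [Maya₂'s client]₁. *[Maya₂'s client]₁* c-commands it within that domain and shares its index, so Principle A is satisfied.
*[Maya₂'s client]₁* is an R-expression; *herself₁* does not c-command it, and no other NP shares its index, so Principle C is satisfied.
All principles are respected.

grammatical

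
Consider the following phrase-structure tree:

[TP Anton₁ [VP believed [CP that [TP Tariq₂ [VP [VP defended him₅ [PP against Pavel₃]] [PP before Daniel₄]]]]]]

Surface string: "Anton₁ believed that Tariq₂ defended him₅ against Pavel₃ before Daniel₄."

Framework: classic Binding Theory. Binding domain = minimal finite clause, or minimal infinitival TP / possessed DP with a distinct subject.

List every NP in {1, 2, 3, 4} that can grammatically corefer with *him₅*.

*him* is a pronoun, so Principle B applies: it must be free in its binding domain.
Binding domain of *him₅*: the embedded TP, whose subject is Tariq₂.
*Anton₁* c-commands the pronoun but from outside its binding domain, and is not c-commanded by it → coindexation permitted.
*Tariq₂* c-commands the pronoun within its binding domain → coindexation would violate Principle B.
*Pavel₃*: the pronoun c-commands this R-expression → coindexation would violate Principle C on *Pavel₃*.
*Daniel₄* and the pronoun do not c-command one another → neither Principle B nor Principle C is at stake; coindexation permitted.

{1, 4}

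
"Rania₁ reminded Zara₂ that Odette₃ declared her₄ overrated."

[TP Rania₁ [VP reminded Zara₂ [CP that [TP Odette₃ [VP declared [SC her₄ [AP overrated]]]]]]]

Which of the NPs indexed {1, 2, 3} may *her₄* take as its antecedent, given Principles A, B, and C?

{1, 2}

*her* is a pronoun, so Principle B applies: it must be free in its binding domain.
Binding domain of *her₄*: the embedded TP, whose subject is Odette₃.
*Rania₁* c-commands the pronoun but from outside its binding domain, and is not c-commanded by it → coindexation permitted.
*Zara₂* c-commands the pronoun but from outside its binding domain, and is not c-commanded by it → coindexation permitted.
*Odette₃* c-commands the pronoun within its binding domain → coindexation would violate Principle B.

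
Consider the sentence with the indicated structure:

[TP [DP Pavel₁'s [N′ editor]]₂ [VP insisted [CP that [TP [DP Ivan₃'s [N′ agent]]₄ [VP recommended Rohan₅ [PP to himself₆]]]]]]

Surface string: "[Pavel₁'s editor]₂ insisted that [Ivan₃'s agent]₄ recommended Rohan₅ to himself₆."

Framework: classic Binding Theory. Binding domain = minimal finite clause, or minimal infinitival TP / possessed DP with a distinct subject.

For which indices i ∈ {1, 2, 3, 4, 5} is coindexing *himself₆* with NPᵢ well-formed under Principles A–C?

*himself* is an anaphor, so Principle A applies: it must be bound in its binding domain.
Binding domain of *himself₆*: the embedded TP, whose subject is [Ivan₃'s agent]₄.
*Pavel₁* does not c-command the anaphor → cannot bind it.
*[Pavel₁'s editor]₂* c-commands the anaphor but is outside its binding domain → cannot satisfy Principle A.
*Ivan₃* does not c-command the anaphor → cannot bind it.
*[Ivan₃'s agent]₄* c-commands the anaphor within its binding domain → licit binder.
*Rohan₅* c-commands the anaphor within its binding domain → licit binder.

{4, 5}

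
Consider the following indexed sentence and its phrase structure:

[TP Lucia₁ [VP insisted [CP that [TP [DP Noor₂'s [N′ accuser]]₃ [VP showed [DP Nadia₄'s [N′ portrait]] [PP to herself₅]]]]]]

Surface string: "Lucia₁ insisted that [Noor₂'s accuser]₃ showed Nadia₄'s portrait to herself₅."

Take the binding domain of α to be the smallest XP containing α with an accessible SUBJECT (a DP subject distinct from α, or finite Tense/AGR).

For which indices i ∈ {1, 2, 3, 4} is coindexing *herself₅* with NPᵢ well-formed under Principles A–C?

{3}

*herself* is an anaphor, so Principle A applies: it must be bound in its binding domain.
Binding domain of *herself₅*: the embedded TP, whose subject is [Noor₂'s accuser]₃.
*Lucia₁* c-commands the anaphor but is outside its binding domain → cannot satisfy Principle A.
*Noor₂* does not c-command the anaphor → cannot bind it.
*[Noor₂'s accuser]₃* c-commands the anaphor within its binding domain → licit binder.
*Nadia₄* does not c-command the anaphor → cannot bind it.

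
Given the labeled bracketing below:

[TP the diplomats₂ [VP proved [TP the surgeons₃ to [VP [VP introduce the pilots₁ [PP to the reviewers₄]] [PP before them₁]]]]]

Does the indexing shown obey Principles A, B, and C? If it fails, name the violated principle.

The two coindexed NPs are *the pilots₁* and *them₁*.
*them₁* is a pronoun; its binding domain is the embedded TP, whose subject is the surgeons₃. Within that domain it is c-commanded only by *the surgeons₃*, which carries a different index — the pronoun is free locally, so Principle B holds.
*the pilots₁* is an R-expression; *them₁* does not c-command it, and no other NP shares its index, so Principle C is satisfied.
All principles are respected.

grammatical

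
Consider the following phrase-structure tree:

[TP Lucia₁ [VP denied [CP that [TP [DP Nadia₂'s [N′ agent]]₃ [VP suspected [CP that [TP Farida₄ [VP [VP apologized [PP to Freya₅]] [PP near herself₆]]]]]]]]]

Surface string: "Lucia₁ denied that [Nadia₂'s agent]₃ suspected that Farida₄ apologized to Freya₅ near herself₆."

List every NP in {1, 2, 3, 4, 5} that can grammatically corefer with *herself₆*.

*herself* is an anaphor, so Principle A applies: it must be bound in its binding domain.
Binding domain of *herself₆*: the embedded TP, whose subject is Farida₄.
*Lucia₁* c-commands the anaphor but is outside its binding domain → cannot satisfy Principle A.
*Nadia₂* does not c-command the anaphor → cannot bind it.
*[Nadia₂'s agent]₃* c-commands the anaphor but is outside its binding domain → cannot satisfy Principle A.
*Farida₄* c-commands the anaphor within its binding domain → licit binder.
*Freya₅* does not c-command the anaphor → cannot bind it.

{4}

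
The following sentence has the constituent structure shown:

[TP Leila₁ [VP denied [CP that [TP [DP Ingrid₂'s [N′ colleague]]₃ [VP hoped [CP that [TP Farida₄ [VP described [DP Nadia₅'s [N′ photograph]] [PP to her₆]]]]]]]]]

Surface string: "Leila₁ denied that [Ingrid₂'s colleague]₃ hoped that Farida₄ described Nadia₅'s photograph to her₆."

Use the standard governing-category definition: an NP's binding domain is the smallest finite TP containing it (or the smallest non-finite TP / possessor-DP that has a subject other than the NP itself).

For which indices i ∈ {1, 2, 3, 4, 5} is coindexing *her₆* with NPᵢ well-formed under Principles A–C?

{1, 2, 3, 5}

*her* is a pronoun, so Principle B applies: it must be free in its binding domain.
Binding domain of *her₆*: the embedded TP, whose subject is Farida₄.
*Leila₁* c-commands the pronoun but from outside its binding domain, and is not c-commanded by it → coindexation permitted.
*Ingrid₂* and the pronoun do not c-command one another → neither Principle B nor Principle C is at stake; coindexation permitted.
*[Ingrid₂'s colleague]₃* c-commands the pronoun but from outside its binding domain, and is not c-commanded by it → coindexation permitted.
*Farida₄* c-commands the pronoun within its binding domain → coindexation would violate Principle B.
*Nadia₅* and the pronoun do not c-command one another → neither Principle B nor Principle C is at stake; coindexation permitted.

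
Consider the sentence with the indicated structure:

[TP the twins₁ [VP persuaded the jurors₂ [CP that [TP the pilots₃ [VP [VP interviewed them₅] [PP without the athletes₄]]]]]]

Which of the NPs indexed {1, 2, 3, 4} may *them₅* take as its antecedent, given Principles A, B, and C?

*them* is a pronoun, so Principle B applies: it must be free in its binding domain.
Binding domain of *them₅*: the embedded TP, whose subject is the pilots₃.
*the twins₁* c-commands the pronoun but from outside its binding domain, and is not c-commanded by it → coindexation permitted.
*the jurors₂* c-commands the pronoun but from outside its binding domain, and is not c-commanded by it → coindexation permitted.
*the pilots₃* c-commands the pronoun within its binding domain → coindexation would violate Principle B.
*the athletes₄* and the pronoun do not c-command one another → neither Principle B nor Principle C is at stake; coindexation permitted.

{1, 2, 4}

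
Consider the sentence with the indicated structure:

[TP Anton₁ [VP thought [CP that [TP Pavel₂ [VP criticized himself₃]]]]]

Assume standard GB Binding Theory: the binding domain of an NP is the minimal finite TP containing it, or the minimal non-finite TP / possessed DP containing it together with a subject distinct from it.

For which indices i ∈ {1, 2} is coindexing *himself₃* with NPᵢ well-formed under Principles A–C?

{2}

*himself* is an anaphor, so Principle A applies: it must be bound in its binding domain.
Binding domain of *himself₃*: the embedded TP, whose subject is Pavel₂.
*Anton₁* c-commands the anaphor but is outside its binding domain → cannot satisfy Principle A.
*Pavel₂* c-commands the anaphor within its binding domain → licit binder.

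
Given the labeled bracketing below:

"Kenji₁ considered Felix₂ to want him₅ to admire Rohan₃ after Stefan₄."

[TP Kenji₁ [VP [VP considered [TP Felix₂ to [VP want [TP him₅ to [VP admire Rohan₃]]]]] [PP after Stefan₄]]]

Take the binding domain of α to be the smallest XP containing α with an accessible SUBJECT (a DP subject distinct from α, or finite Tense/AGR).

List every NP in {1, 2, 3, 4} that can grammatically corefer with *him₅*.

*him* is a pronoun, so Principle B applies: it must be free in its binding domain.
Binding domain of *him₅*: the embedded TP, whose subject is Felix₂.
*Kenji₁* c-commands the pronoun but from outside its binding domain, and is not c-commanded by it → coindexation permitted.
*Felix₂* c-commands the pronoun within its binding domain → coindexation would violate Principle B.
*Rohan₃*: the pronoun c-commands this R-expression → coindexation would violate Principle C on *Rohan₃*.
*Stefan₄* and the pronoun do not c-command one another → neither Principle B nor Principle C is at stake; coindexation permitted.

{1, 4}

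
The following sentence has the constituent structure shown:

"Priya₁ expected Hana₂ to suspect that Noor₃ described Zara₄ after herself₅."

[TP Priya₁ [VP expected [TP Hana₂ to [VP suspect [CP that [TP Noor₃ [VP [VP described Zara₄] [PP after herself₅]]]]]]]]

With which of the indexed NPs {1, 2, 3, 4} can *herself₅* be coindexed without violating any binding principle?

*herself* is an anaphor, so Principle A applies: it must be bound in its binding domain.
Binding domain of *herself₅*: the embedded TP, whose subject is Noor₃.
*Priya₁* c-commands the anaphor but is outside its binding domain → cannot satisfy Principle A.
*Hana₂* c-commands the anaphor but is outside its binding domain → cannot satisfy Principle A.
*Noor₃* c-commands the anaphor within its binding domain → licit binder.
*Zara₄* does not c-command the anaphor → cannot bind it.

{3}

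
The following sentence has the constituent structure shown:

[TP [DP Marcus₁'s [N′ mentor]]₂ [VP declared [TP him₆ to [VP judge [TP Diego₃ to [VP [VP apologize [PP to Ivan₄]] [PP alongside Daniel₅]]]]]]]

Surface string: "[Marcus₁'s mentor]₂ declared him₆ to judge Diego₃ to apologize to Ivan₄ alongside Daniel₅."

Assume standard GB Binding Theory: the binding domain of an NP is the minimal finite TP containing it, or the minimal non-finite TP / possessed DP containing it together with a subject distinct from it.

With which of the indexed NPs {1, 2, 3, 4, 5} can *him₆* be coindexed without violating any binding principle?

{1}

*him* is a pronoun, so Principle B applies: it must be free in its binding domain.
Binding domain of *him₆*: the matrix TP, whose subject is [Marcus₁'s mentor]₂.
*Marcus₁* and the pronoun do not c-command one another → neither Principle B nor Principle C is at stake; coindexation permitted.
*[Marcus₁'s mentor]₂* c-commands the pronoun within its binding domain → coindexation would violate Principle B.
*Diego₃*: the pronoun c-commands this R-expression → coindexation would violate Principle C on *Diego₃*.
*Ivan₄*: the pronoun c-commands this R-expression → coindexation would violate Principle C on *Ivan₄*.
*Daniel₅*: the pronoun c-commands this R-expression → coindexation would violate Principle C on *Daniel₅*.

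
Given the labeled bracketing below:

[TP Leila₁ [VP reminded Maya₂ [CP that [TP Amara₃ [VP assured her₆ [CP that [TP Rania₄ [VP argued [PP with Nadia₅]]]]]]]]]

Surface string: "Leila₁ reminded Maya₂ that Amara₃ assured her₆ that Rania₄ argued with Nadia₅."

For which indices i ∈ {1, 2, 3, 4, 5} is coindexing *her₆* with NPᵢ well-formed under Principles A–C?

{1, 2}

*her* is a pronoun, so Principle B applies: it must be free in its binding domain.
Binding domain of *her₆*: the embedded TP, whose subject is Amara₃.
*Leila₁* c-commands the pronoun but from outside its binding domain, and is not c-commanded by it → coindexation permitted.
*Maya₂* c-commands the pronoun but from outside its binding domain, and is not c-commanded by it → coindexation permitted.
*Amara₃* c-commands the pronoun within its binding domain → coindexation would violate Principle B.
*Rania₄*: the pronoun c-commands this R-expression → coindexation would violate Principle C on *Rania₄*.
*Nadia₅*: the pronoun c-commands this R-expression → coindexation would violate Principle C on *Nadia₅*.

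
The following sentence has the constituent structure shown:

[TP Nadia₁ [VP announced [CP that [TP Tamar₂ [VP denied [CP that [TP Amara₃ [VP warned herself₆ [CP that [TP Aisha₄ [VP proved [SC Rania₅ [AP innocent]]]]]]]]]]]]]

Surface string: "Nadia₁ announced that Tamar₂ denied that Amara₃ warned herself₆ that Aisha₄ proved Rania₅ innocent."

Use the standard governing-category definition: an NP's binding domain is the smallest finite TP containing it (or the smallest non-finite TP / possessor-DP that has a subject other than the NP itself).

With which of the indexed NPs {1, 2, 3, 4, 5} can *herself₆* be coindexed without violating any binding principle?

{3}

*herself* is an anaphor, so Principle A applies: it must be bound in its binding domain.
Binding domain of *herself₆*: the embedded TP, whose subject is Amara₃.
*Nadia₁* c-commands the anaphor but is outside its binding domain → cannot satisfy Principle A.
*Tamar₂* c-commands the anaphor but is outside its binding domain → cannot satisfy Principle A.
*Amara₃* c-commands the anaphor within its binding domain → licit binder.
*Aisha₄* does not c-command the anaphor → cannot bind it.
*Rania₅* does not c-command the anaphor → cannot bind it.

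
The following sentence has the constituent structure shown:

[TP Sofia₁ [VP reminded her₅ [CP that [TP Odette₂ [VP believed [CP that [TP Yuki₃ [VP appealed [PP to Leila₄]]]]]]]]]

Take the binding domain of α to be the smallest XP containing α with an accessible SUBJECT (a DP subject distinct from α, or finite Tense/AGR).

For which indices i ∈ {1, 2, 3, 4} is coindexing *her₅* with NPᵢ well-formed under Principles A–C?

none

*her* is a pronoun, so Principle B applies: it must be free in its binding domain.
Binding domain of *her₅*: the matrix TP, whose subject is Sofia₁.
*Sofia₁* c-commands the pronoun within its binding domain → coindexation would violate Principle B.
*Odette₂*: the pronoun c-commands this R-expression → coindexation would violate Principle C on *Odette₂*.
*Yuki₃*: the pronoun c-commands this R-expression → coindexation would violate Principle C on *Yuki₃*.
*Leila₄*: the pronoun c-commands this R-expression → coindexation would violate Principle C on *Leila₄*.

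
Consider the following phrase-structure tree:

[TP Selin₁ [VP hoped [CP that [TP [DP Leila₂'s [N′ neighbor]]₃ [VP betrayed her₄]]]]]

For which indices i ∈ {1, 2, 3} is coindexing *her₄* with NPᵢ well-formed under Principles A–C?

*her* is a pronoun, so Principle B applies: it must be free in its binding domain.
Binding domain of *her₄*: the embedded TP, whose subject is [Leila₂'s neighbor]₃.
*Selin₁* c-commands the pronoun but from outside its binding domain, and is not c-commanded by it → coindexation permitted.
*Leila₂* and the pronoun do not c-command one another → neither Principle B nor Principle C is at stake; coindexation permitted.
*[Leila₂'s neighbor]₃* c-commands the pronoun within its binding domain → coindexation would violate Principle B.

{1, 2}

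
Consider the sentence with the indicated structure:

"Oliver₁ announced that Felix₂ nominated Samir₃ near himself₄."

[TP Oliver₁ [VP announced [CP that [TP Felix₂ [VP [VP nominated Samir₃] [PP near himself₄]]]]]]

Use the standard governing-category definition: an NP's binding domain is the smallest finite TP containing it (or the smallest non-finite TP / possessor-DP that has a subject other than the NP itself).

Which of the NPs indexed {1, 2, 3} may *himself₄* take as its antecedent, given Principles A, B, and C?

*himself* is an anaphor, so Principle A applies: it must be bound in its binding domain.
Binding domain of *himself₄*: the embedded TP, whose subject is Felix₂.
*Oliver₁* c-commands the anaphor but is outside its binding domain → cannot satisfy Principle A.
*Felix₂* c-commands the anaphor within its binding domain → licit binder.
*Samir₃* does not c-command the anaphor → cannot bind it.

{2}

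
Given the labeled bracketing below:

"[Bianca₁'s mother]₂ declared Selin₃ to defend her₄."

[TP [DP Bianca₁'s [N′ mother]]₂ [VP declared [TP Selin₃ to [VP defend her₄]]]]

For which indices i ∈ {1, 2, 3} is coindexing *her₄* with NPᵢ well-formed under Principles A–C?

{1, 2}

*her* is a pronoun, so Principle B applies: it must be free in its binding domain.
Binding domain of *her₄*: the embedded TP, whose subject is Selin₃.
*Bianca₁* and the pronoun do not c-command one another → neither Principle B nor Principle C is at stake; coindexation permitted.
*[Bianca₁'s mother]₂* c-commands the pronoun but from outside its binding domain, and is not c-commanded by it → coindexation permitted.
*Selin₃* c-commands the pronoun within its binding domain → coindexation would violate Principle B.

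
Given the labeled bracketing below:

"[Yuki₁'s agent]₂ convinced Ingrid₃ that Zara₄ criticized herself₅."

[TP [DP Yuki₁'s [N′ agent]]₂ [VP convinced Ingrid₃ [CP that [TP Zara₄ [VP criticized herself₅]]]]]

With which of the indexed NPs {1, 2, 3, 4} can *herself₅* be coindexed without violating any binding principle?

*herself* is an anaphor, so Principle A applies: it must be bound in its binding domain.
Binding domain of *herself₅*: the embedded TP, whose subject is Zara₄.
*Yuki₁* does not c-command the anaphor → cannot bind it.
*[Yuki₁'s agent]₂* c-commands the anaphor but is outside its binding domain → cannot satisfy Principle A.
*Ingrid₃* c-commands the anaphor but is outside its binding domain → cannot satisfy Principle A.
*Zara₄* c-commands the anaphor within its binding domain → licit binder.

{4}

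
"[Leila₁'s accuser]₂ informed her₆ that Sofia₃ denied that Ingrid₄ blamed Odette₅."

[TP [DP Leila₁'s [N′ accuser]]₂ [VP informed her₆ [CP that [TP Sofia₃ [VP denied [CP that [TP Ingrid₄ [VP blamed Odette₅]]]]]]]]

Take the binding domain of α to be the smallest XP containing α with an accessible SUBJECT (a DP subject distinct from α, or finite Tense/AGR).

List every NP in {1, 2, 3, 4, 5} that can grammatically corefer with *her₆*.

*her* is a pronoun, so Principle B applies: it must be free in its binding domain.
Binding domain of *her₆*: the matrix TP, whose subject is [Leila₁'s accuser]₂.
*Leila₁* and the pronoun do not c-command one another → neither Principle B nor Principle C is at stake; coindexation permitted.
*[Leila₁'s accuser]₂* c-commands the pronoun within its binding domain → coindexation would violate Principle B.
*Sofia₃*: the pronoun c-commands this R-expression → coindexation would violate Principle C on *Sofia₃*.
*Ingrid₄*: the pronoun c-commands this R-expression → coindexation would violate Principle C on *Ingrid₄*.
*Odette₅*: the pronoun c-commands this R-expression → coindexation would violate Principle C on *Odette₅*.

{1}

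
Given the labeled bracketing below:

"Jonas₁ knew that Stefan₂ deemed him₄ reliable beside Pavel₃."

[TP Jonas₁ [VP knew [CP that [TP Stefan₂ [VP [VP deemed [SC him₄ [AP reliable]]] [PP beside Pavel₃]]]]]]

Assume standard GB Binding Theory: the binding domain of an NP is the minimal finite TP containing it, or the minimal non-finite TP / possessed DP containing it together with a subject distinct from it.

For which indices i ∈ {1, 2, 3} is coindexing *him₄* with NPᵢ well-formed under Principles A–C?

*him* is a pronoun, so Principle B applies: it must be free in its binding domain.
Binding domain of *him₄*: the embedded TP, whose subject is Stefan₂.
*Jonas₁* c-commands the pronoun but from outside its binding domain, and is not c-commanded by it → coindexation permitted.
*Stefan₂* c-commands the pronoun within its binding domain → coindexation would violate Principle B.
*Pavel₃* and the pronoun do not c-command one another → neither Principle B nor Principle C is at stake; coindexation permitted.

{1, 3}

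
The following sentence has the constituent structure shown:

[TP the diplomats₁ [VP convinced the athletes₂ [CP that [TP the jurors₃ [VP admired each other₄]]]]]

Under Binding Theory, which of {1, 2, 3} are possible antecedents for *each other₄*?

{3}

*each other* is an anaphor, so Principle A applies: it must be bound in its binding domain.
Binding domain of *each other₄*: the embedded TP, whose subject is the jurors₃.
*the diplomats₁* c-commands the anaphor but is outside its binding domain → cannot satisfy Principle A.
*the athletes₂* c-commands the anaphor but is outside its binding domain → cannot satisfy Principle A.
*the jurors₃* c-commands the anaphor within its binding domain → licit binder.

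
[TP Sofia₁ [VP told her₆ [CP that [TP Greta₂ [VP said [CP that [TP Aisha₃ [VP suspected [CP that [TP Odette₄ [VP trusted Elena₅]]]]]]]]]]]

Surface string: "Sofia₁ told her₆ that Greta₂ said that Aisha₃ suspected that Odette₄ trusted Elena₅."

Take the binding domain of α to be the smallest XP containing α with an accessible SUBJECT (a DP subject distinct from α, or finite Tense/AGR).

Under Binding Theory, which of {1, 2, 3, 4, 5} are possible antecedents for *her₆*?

none

*her* is a pronoun, so Principle B applies: it must be free in its binding domain.
Binding domain of *her₆*: the matrix TP, whose subject is Sofia₁.
*Sofia₁* c-commands the pronoun within its binding domain → coindexation would violate Principle B.
*Greta₂*: the pronoun c-commands this R-expression → coindexation would violate Principle C on *Greta₂*.
*Aisha₃*: the pronoun c-commands this R-expression → coindexation would violate Principle C on *Aisha₃*.
*Odette₄*: the pronoun c-commands this R-expression → coindexation would violate Principle C on *Odette₄*.
*Elena₅*: the pronoun c-commands this R-expression → coindexation would violate Principle C on *Elena₅*.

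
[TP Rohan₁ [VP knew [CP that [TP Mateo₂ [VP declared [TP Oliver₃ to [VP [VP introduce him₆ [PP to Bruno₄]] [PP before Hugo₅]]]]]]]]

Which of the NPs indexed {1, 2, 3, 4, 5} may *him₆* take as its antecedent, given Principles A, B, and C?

*him* is a pronoun, so Principle B applies: it must be free in its binding domain.
Binding domain of *him₆*: the embedded TP, whose subject is Oliver₃.
*Rohan₁* c-commands the pronoun but from outside its binding domain, and is not c-commanded by it → coindexation permitted.
*Mateo₂* c-commands the pronoun but from outside its binding domain, and is not c-commanded by it → coindexation permitted.
*Oliver₃* c-commands the pronoun within its binding domain → coindexation would violate Principle B.
*Bruno₄*: the pronoun c-commands this R-expression → coindexation would violate Principle C on *Bruno₄*.
*Hugo₅* and the pronoun do not c-command one another → neither Principle B nor Principle C is at stake; coindexation permitted.

{1, 2, 5}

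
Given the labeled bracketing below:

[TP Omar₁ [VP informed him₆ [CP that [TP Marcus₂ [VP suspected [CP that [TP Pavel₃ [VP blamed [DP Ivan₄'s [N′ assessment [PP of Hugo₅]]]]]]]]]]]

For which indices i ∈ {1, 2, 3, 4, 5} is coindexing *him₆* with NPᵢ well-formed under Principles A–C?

*him* is a pronoun, so Principle B applies: it must be free in its binding domain.
Binding domain of *him₆*: the matrix TP, whose subject is Omar₁.
*Omar₁* c-commands the pronoun within its binding domain → coindexation would violate Principle B.
*Marcus₂*: the pronoun c-commands this R-expression → coindexation would violate Principle C on *Marcus₂*.
*Pavel₃*: the pronoun c-commands this R-expression → coindexation would violate Principle C on *Pavel₃*.
*Ivan₄*: the pronoun c-commands this R-expression → coindexation would violate Principle C on *Ivan₄*.
*Hugo₅*: the pronoun c-commands this R-expression → coindexation would violate Principle C on *Hugo₅*.

none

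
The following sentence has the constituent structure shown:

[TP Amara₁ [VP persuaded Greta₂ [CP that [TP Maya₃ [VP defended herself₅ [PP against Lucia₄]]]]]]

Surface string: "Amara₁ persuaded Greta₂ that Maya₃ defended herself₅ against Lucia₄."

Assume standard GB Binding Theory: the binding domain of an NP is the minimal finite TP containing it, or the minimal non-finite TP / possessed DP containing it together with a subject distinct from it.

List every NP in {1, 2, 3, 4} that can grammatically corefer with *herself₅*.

*herself* is an anaphor, so Principle A applies: it must be bound in its binding domain.
Binding domain of *herself₅*: the embedded TP, whose subject is Maya₃.
*Amara₁* c-commands the anaphor but is outside its binding domain → cannot satisfy Principle A.
*Greta₂* c-commands the anaphor but is outside its binding domain → cannot satisfy Principle A.
*Maya₃* c-commands the anaphor within its binding domain → licit binder.
*Lucia₄* does not c-command the anaphor → cannot bind it.

{3}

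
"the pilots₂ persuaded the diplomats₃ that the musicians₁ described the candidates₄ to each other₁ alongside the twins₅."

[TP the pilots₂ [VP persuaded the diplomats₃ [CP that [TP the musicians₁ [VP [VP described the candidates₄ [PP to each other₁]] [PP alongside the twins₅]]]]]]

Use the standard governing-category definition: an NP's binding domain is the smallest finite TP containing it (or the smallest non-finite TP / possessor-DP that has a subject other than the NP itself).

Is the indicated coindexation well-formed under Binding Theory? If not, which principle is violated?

The two coindexed NPs are *the musicians₁* and *each other₁*.
*each other₁* is an anaphor; its binding domain is the embedded TP, whose subject is the musicians₁. *the musicians₁* c-commands it within that domain and shares its index, so Principle A is satisfied.
*the musicians₁* is an R-expression; *each other₁* does not c-command it, and no other NP shares its index, so Principle C is satisfied.
All principles are respected.

grammatical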